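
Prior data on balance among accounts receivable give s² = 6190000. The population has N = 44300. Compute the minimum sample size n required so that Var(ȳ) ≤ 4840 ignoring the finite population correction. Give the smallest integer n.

1279

Without fpc, n₀ = s²/D = 6190000/4840 = 1278.9256.
Rounding up, n = 1279.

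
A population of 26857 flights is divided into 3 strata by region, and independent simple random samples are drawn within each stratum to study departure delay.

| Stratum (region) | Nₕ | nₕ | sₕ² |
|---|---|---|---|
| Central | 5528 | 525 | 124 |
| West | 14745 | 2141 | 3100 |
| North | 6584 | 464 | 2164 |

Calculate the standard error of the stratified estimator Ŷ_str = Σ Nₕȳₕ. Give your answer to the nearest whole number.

21530

Var(Ŷ_str) = Σₕ Nₕ²(1 − fₕ)sₕ²/nₕ.
Central: 5528²·(1 − 525/5528)·124/525 = 6.5322217 × 10^6.
West: 14745²·(1 − 2141/14745)·3100/2141 = 2.690904 × 10^8.
North: 6584²·(1 − 464/6584)·2164/464 = 1.8792325 × 10^8.
Sum = 4.6354587 × 10^8.
SE = √(4.6354587 × 10^8) = 21530.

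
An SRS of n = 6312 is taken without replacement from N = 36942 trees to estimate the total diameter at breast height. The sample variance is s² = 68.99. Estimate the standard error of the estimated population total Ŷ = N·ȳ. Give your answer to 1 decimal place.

3516.8

Var(Ŷ) = N²·Var(ȳ) = N²·(1 − n/N)·s²/n.
f = 6312/36942 = 0.17086243; Var(ȳ) = 0.82913757·68.99/6312 = 0.0090624526.
Var(Ŷ) = 36942² · 0.0090624526 = 1.2367632 × 10^7.
SE(Ŷ) = √(1.2367632 × 10^7) = 3516.8.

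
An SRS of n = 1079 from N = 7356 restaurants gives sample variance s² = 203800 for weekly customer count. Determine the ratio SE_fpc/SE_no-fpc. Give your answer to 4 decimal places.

0.9238

f = n/N = 1079/7356 = 0.14668298.
SE_no-fpc = √(s²/n) = 13.743311; SE_fpc = √((1−f)s²/n) = 12.695405.
Ratio = √(1−f) = 0.92375160.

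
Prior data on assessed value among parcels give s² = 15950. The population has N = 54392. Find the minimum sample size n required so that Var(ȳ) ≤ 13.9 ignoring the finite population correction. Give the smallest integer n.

Without fpc, n₀ = s²/D = 15950/13.9 = 1147.4820.
Rounding up, n = 1148.

1148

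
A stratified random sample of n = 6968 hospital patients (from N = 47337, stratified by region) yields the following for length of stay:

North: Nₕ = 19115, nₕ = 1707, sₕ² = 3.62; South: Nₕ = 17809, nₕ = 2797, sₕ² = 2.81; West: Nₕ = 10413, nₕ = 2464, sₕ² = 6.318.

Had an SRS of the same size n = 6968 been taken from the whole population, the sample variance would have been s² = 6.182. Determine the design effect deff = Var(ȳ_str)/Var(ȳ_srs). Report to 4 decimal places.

Var(ȳ_str) = Σ Wₕ²(1−fₕ)sₕ²/nₕ with Wₕ = Nₕ/47337:
  North: (19115/47337)²·(1−1707/19115)·3.62/1707 = 3.1491748 × 10^-4
  South: (17809/47337)²·(1−2797/17809)·2.81/2797 = 1.1986447 × 10^-4
  West: (10413/47337)²·(1−2464/10413)·6.318/2464 = 9.4716539 × 10^-5
  → Var(ȳ_str) = 5.2949849 × 10^-4.
Var(ȳ_srs) = (1 − 6968/47337)·6.182/6968 = 7.5660311 × 10^-4.
deff = (5.2949849 × 10^-4) / (7.5660311 × 10^-4) = 0.6998.

0.6998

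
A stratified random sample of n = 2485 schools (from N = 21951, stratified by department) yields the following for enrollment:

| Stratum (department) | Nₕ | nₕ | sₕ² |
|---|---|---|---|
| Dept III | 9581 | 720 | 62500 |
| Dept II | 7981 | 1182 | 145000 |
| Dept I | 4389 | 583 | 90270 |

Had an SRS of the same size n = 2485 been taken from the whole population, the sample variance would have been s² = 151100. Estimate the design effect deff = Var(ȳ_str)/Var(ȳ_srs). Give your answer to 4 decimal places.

0.6394

Var(ȳ_str) = Σ Wₕ²(1−fₕ)sₕ²/nₕ with Wₕ = Nₕ/21951:
  Dept III: (9581/21951)²·(1−720/9581)·62500/720 = 15.294401
  Dept II: (7981/21951)²·(1−1182/7981)·145000/1182 = 13.814789
  Dept I: (4389/21951)²·(1−583/4389)·90270/583 = 5.3678532
  → Var(ȳ_str) = 34.477043.
Var(ȳ_srs) = (1 − 2485/21951)·151100/2485 = 53.921316.
deff = 34.477043 / 53.921316 = 0.6394.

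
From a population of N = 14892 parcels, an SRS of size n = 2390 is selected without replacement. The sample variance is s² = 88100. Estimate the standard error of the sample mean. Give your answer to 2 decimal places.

5.56

Under SRS without replacement, Var(ȳ) = (1 − f)·s²/n with f = n/N = 2390/14892 = 0.16048885.
Var(ȳ) = (1 − 0.16048885)·88100/2390 = 0.83951115·36.861925 = 30.945997.
SE(ȳ) = √(30.945997) = 5.56.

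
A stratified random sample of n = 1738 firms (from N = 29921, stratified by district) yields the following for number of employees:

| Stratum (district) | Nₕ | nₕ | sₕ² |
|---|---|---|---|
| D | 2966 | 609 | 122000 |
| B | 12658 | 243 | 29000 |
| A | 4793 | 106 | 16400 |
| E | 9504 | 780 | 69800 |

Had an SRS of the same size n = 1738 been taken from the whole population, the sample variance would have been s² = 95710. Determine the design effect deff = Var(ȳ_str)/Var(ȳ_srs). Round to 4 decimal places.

0.6686

Var(ȳ_str) = Σ Wₕ²(1−fₕ)sₕ²/nₕ with Wₕ = Nₕ/29921:
  D: (2966/29921)²·(1−609/2966)·122000/609 = 1.5643037
  B: (12658/29921)²·(1−243/12658)·29000/243 = 20.948423
  A: (4793/29921)²·(1−106/4793)·16400/106 = 3.8822916
  E: (9504/29921)²·(1−780/9504)·69800/780 = 8.2876365
  → Var(ȳ_str) = 34.682655.
Var(ȳ_srs) = (1 − 1738/29921)·95710/1738 = 51.870288.
deff = 34.682655 / 51.870288 = 0.6686.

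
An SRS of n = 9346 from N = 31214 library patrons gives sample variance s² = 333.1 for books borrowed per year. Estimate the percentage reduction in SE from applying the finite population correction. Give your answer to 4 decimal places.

f = n/N = 9346/31214 = 0.29941693.
SE_no-fpc = √(s²/n) = 0.18878802; SE_fpc = √((1−f)s²/n) = 0.15801716.
Ratio = √(1−f) = 0.83700841. Reduction = 100·(1 − 0.83700841) = 16.2992%.

16.2992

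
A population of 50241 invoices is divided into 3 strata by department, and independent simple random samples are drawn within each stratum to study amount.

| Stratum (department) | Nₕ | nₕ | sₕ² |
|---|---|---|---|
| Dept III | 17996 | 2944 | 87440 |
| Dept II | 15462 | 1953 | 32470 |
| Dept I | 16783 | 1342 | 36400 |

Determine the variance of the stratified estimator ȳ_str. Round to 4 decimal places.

7.3478

Var(ȳ_str) = Σₕ Wₕ²(1 − fₕ)sₕ²/nₕ with Wₕ = Nₕ/N, N = 50241.
Dept III: Wₕ = 0.35819351; term = 0.35819351²·(1 − 0.16359191)·87440/2944 = 3.1873223.
Dept II: Wₕ = 0.30775661; term = 0.30775661²·(1 − 0.12630966)·32470/1953 = 1.3757907.
Dept I: Wₕ = 0.33404988; term = 0.33404988²·(1 − 0.07996187)·36400/1342 = 2.7846931.
Sum = 7.3478061.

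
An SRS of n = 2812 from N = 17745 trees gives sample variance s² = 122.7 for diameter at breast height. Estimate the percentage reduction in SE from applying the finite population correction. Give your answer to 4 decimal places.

f = n/N = 2812/17745 = 0.15846717.
SE_no-fpc = √(s²/n) = 0.20888854; SE_fpc = √((1−f)s²/n) = 0.19162411.
Ratio = √(1−f) = 0.91735098. Reduction = 100·(1 − 0.91735098) = 8.2649%.

8.2649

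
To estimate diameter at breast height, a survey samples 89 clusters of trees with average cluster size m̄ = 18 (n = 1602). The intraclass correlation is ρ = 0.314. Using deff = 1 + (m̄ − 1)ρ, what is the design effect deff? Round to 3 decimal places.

6.338

deff = 1 + (18 − 1)·0.314 = 1 + 5.338 = 6.338.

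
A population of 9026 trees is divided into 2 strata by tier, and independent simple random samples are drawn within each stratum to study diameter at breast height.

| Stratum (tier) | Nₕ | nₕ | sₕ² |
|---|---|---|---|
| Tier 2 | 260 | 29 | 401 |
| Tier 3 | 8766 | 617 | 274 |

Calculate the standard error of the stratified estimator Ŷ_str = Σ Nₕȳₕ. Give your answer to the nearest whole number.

Var(Ŷ_str) = Σₕ Nₕ²(1 − fₕ)sₕ²/nₕ.
Tier 2: 260²·(1 − 29/260)·401/29 = 830484.83.
Tier 3: 8766²·(1 − 617/8766)·274/617 = 3.1722776 × 10^7.
Sum = 3.2553261 × 10^7.
SE = √(3.2553261 × 10^7) = 5706.

5706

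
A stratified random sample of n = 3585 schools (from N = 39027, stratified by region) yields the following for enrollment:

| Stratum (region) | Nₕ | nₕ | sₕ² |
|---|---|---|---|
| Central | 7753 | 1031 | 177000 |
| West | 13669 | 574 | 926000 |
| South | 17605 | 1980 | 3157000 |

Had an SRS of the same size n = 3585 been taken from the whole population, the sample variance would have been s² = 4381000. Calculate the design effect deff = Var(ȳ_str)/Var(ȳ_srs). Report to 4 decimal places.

0.4356

Var(ȳ_str) = Σ Wₕ²(1−fₕ)sₕ²/nₕ with Wₕ = Nₕ/39027:
  Central: (7753/39027)²·(1−1031/7753)·177000/1031 = 5.8742518
  West: (13669/39027)²·(1−574/13669)·926000/574 = 189.58807
  South: (17605/39027)²·(1−1980/17605)·3157000/1980 = 287.96195
  → Var(ȳ_str) = 483.42427.
Var(ȳ_srs) = (1 − 3585/39027)·4381000/3585 = 1109.7806.
deff = 483.42427 / 1109.7806 = 0.4356.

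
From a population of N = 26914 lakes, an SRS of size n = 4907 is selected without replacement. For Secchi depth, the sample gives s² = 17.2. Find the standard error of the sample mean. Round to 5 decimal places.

Under SRS without replacement, Var(ȳ) = (1 − f)·s²/n with f = n/N = 4907/26914 = 0.18232147.
Var(ȳ) = (1 − 0.18232147)·17.2/4907 = 0.81767853·0.0035051967 = 0.0028661241.
SE(ȳ) = √(0.0028661241) = 0.05354.

0.05354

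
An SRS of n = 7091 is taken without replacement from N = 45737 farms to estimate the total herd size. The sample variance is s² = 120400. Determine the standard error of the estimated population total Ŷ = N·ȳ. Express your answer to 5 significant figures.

173240

Var(Ŷ) = N²·Var(ȳ) = N²·(1 − n/N)·s²/n.
f = 7091/45737 = 0.15503859; Var(ȳ) = 0.84496141·120400/7091 = 14.346827.
Var(Ŷ) = 45737² · 14.346827 = 3.0011742 × 10^10.
SE(Ŷ) = √(3.0011742 × 10^10) = 173240.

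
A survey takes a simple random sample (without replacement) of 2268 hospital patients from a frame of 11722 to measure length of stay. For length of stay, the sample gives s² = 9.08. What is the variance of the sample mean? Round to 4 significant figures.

0.003229

Under SRS without replacement, Var(ȳ) = (1 − f)·s²/n with f = n/N = 2268/11722 = 0.19348234.
Var(ȳ) = (1 − 0.19348234)·9.08/2268 = 0.80651766·0.0040035273 = 0.0032289155.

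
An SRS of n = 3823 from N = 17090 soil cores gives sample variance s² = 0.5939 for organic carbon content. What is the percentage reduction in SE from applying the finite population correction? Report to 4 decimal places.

11.8920

f = n/N = 3823/17090 = 0.22369807.
SE_no-fpc = √(s²/n) = 0.012463916; SE_fpc = √((1−f)s²/n) = 0.010981707.
Ratio = √(1−f) = 0.88107998. Reduction = 100·(1 − 0.88107998) = 11.8920%.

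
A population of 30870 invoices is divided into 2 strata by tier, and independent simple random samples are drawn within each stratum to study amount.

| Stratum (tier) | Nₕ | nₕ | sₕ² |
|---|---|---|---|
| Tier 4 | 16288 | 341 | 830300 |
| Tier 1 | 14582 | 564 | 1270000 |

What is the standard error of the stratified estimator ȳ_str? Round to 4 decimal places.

Var(ȳ_str) = Σₕ Wₕ²(1 − fₕ)sₕ²/nₕ with Wₕ = Nₕ/N, N = 30870.
Tier 4: Wₕ = 0.52763201; term = 0.52763201²·(1 − 0.02093566)·830300/341 = 663.67301.
Tier 1: Wₕ = 0.47236799; term = 0.47236799²·(1 − 0.03867782)·1270000/564 = 483.0082.
Sum = 1146.6812.
SE = √(1146.6812) = 33.8627.

33.8627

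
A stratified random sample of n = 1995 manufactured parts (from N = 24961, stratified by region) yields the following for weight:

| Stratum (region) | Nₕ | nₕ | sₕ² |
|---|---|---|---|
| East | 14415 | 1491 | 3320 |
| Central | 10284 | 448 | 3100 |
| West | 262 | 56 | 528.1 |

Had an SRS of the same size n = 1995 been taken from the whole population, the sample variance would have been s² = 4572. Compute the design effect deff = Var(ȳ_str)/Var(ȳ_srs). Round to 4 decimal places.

0.8489

Var(ȳ_str) = Σ Wₕ²(1−fₕ)sₕ²/nₕ with Wₕ = Nₕ/24961:
  East: (14415/24961)²·(1−1491/14415)·3320/1491 = 0.66580657
  Central: (10284/24961)²·(1−448/10284)·3100/448 = 1.1234152
  West: (262/24961)²·(1−56/262)·528.1/56 = 8.1690714 × 10^-4
  → Var(ȳ_str) = 1.7900387.
Var(ȳ_srs) = (1 − 1995/24961)·4572/1995 = 2.1085636.
deff = 1.7900387 / 2.1085636 = 0.8489.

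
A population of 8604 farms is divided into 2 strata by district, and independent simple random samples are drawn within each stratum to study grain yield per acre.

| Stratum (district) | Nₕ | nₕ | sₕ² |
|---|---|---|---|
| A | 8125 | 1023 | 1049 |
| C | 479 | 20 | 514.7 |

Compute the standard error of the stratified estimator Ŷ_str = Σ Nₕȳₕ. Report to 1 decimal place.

Var(Ŷ_str) = Σₕ Nₕ²(1 − fₕ)sₕ²/nₕ.
A: 8125²·(1 − 1023/8125)·1049/1023 = 5.9170316 × 10^7.
C: 479²·(1 − 20/479)·514.7/20 = 5.6581228 × 10^6.
Sum = 6.4828439 × 10^7.
SE = √(6.4828439 × 10^7) = 8051.6.

8051.6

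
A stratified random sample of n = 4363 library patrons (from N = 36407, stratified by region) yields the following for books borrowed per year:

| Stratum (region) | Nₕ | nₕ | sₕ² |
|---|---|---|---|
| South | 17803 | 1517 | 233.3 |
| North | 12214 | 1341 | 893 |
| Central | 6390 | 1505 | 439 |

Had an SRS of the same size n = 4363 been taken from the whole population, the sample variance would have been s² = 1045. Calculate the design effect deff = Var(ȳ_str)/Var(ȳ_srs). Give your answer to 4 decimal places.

0.5087

Var(ȳ_str) = Σ Wₕ²(1−fₕ)sₕ²/nₕ with Wₕ = Nₕ/36407:
  South: (17803/36407)²·(1−1517/17803)·233.3/1517 = 0.033640852
  North: (12214/36407)²·(1−1341/12214)·893/1341 = 0.066720639
  Central: (6390/36407)²·(1−1505/6390)·439/1505 = 0.0068694768
  → Var(ȳ_str) = 0.10723097.
Var(ȳ_srs) = (1 − 4363/36407)·1045/4363 = 0.21081082.
deff = 0.10723097 / 0.21081082 = 0.5087.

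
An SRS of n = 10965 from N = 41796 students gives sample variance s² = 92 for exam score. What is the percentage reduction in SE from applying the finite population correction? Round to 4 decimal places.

f = n/N = 10965/41796 = 0.26234568.
SE_no-fpc = √(s²/n) = 0.09159876; SE_fpc = √((1−f)s²/n) = 0.078671248.
Ratio = √(1−f) = 0.85886805. Reduction = 100·(1 − 0.85886805) = 14.1132%.

14.1132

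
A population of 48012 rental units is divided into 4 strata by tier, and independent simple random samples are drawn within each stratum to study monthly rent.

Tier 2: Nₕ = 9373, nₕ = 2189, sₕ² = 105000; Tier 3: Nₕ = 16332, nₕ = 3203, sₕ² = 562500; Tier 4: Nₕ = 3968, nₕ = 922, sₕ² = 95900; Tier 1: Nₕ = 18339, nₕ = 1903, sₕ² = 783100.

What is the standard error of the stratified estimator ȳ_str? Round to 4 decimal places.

8.4906

Var(ȳ_str) = Σₕ Wₕ²(1 − fₕ)sₕ²/nₕ with Wₕ = Nₕ/N, N = 48012.
Tier 2: Wₕ = 0.19522203; term = 0.19522203²·(1 − 0.23354316)·105000/2189 = 1.4011637.
Tier 3: Wₕ = 0.34016496; term = 0.34016496²·(1 − 0.19611805)·562500/3203 = 16.335672.
Tier 4: Wₕ = 0.08264601; term = 0.08264601²·(1 − 0.23235887)·95900/922 = 0.545368.
Tier 1: Wₕ = 0.38196701; term = 0.38196701²·(1 − 0.10376793)·783100/1903 = 53.808468.
Sum = 72.090672.
SE = √(72.090672) = 8.4906.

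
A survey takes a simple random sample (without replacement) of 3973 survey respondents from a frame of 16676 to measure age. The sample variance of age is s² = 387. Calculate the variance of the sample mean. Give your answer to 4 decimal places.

0.0742

Under SRS without replacement, Var(ȳ) = (1 − f)·s²/n with f = n/N = 3973/16676 = 0.23824658.
Var(ȳ) = (1 − 0.23824658)·387/3973 = 0.76175342·0.097407501 = 0.074200497.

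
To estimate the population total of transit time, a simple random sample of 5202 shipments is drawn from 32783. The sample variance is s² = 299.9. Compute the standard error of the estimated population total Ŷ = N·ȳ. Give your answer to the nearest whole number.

Var(Ŷ) = N²·Var(ȳ) = N²·(1 − n/N)·s²/n.
f = 5202/32783 = 0.15867980; Var(ȳ) = 0.84132020·299.9/5202 = 0.048502869.
Var(Ŷ) = 32783² · 0.048502869 = 5.212725 × 10^7.
SE(Ŷ) = √(5.212725 × 10^7) = 7220.

7220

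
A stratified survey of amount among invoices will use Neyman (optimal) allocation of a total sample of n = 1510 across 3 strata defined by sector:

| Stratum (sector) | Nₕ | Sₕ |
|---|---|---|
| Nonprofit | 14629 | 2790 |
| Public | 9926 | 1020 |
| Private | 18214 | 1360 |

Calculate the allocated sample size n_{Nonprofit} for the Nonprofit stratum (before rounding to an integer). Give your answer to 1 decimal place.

Neyman allocation: nₕ = n·NₕSₕ / Σⱼ NⱼSⱼ.
Σ NⱼSⱼ = 14629·2790 + 9926·1020 + 18214·1360 = 7.571047 × 10^7.
n_{Nonprofit} = 1510·14629·2790 / (7.571047 × 10^7) = 814.0.

814.0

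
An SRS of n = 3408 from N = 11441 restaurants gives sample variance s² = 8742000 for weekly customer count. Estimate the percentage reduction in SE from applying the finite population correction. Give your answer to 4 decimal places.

f = n/N = 3408/11441 = 0.29787606.
SE_no-fpc = √(s²/n) = 50.64722; SE_fpc = √((1−f)s²/n) = 42.438742.
Ratio = √(1−f) = 0.83792836. Reduction = 100·(1 − 0.83792836) = 16.2072%.

16.2072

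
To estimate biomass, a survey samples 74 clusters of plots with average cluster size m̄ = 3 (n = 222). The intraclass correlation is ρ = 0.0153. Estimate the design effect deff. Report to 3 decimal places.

deff = 1 + (3 − 1)·0.0153 = 1 + 0.0306 = 1.0306.

1.031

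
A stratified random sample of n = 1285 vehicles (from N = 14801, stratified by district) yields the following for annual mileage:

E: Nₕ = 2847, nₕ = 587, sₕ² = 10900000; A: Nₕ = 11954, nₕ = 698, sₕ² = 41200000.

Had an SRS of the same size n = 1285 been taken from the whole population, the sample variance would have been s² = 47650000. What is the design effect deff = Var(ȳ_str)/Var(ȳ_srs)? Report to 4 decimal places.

1.0867

Var(ȳ_str) = Σ Wₕ²(1−fₕ)sₕ²/nₕ with Wₕ = Nₕ/14801:
  E: (2847/14801)²·(1−587/2847)·10900000/587 = 545.38374
  A: (11954/14801)²·(1−698/11954)·41200000/698 = 36254.09
  → Var(ȳ_str) = 36799.474.
Var(ȳ_srs) = (1 − 1285/14801)·47650000/1285 = 33862.335.
deff = 36799.474 / 33862.335 = 1.0867.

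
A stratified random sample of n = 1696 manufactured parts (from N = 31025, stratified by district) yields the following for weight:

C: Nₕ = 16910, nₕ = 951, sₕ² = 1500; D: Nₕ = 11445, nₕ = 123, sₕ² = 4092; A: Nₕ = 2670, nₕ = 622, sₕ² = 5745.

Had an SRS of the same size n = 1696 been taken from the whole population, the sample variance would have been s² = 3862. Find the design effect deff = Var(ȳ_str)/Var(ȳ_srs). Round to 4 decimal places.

Var(ȳ_str) = Σ Wₕ²(1−fₕ)sₕ²/nₕ with Wₕ = Nₕ/31025:
  C: (16910/31025)²·(1−951/16910)·1500/951 = 0.44221803
  D: (11445/31025)²·(1−123/11445)·4092/123 = 4.4786372
  A: (2670/31025)²·(1−622/2670)·5745/622 = 0.052470751
  → Var(ȳ_str) = 4.973326.
Var(ȳ_srs) = (1 − 1696/31025)·3862/1696 = 2.1526424.
deff = 4.973326 / 2.1526424 = 2.3103.

2.3103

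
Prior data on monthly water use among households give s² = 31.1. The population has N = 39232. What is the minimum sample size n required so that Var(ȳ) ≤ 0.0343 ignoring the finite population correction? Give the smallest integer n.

907

Without fpc, n₀ = s²/D = 31.1/0.0343 = 906.7055.
Rounding up, n = 907.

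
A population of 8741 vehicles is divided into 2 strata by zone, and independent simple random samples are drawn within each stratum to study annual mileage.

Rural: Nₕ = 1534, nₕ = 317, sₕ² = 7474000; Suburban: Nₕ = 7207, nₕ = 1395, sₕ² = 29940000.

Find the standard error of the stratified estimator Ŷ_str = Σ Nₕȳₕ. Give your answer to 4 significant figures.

971100

Var(Ŷ_str) = Σₕ Nₕ²(1 − fₕ)sₕ²/nₕ.
Rural: 1534²·(1 − 317/1534)·7474000/317 = 4.4015919 × 10^10.
Suburban: 7207²·(1 − 1395/7207)·29940000/1395 = 8.9899591 × 10^11.
Sum = 9.4301183 × 10^11.
SE = √(9.4301183 × 10^11) = 971100.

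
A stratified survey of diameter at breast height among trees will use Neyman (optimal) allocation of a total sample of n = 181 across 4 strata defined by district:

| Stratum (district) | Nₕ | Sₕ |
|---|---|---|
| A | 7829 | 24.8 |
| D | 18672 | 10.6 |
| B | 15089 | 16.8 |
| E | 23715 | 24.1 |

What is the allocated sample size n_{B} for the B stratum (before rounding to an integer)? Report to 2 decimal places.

37.70

Neyman allocation: nₕ = n·NₕSₕ / Σⱼ NⱼSⱼ.
Σ NⱼSⱼ = 7829·24.8 + 18672·10.6 + 15089·16.8 + 23715·24.1 = 1.2171091 × 10^6.
n_{B} = 181·15089·16.8 / (1.2171091 × 10^6) = 37.70.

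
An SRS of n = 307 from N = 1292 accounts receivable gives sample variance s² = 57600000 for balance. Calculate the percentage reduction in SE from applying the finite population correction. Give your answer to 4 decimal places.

12.6854

f = n/N = 307/1292 = 0.23761610.
SE_no-fpc = √(s²/n) = 433.15373; SE_fpc = √((1−f)s²/n) = 378.20643.
Ratio = √(1−f) = 0.87314598. Reduction = 100·(1 − 0.87314598) = 12.6854%.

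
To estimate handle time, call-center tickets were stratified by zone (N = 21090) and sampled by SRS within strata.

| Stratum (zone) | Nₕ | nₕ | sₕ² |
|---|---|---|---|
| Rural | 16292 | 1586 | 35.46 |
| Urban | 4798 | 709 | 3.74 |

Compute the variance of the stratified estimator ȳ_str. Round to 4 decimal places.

0.0123

Var(ȳ_str) = Σₕ Wₕ²(1 − fₕ)sₕ²/nₕ with Wₕ = Nₕ/N, N = 21090.
Rural: Wₕ = 0.77249881; term = 0.77249881²·(1 − 0.09734839)·35.46/1586 = 0.012043462.
Urban: Wₕ = 0.22750119; term = 0.22750119²·(1 − 0.14776990)·3.74/709 = 2.3267491 × 10^-4.
Sum = 0.012276137.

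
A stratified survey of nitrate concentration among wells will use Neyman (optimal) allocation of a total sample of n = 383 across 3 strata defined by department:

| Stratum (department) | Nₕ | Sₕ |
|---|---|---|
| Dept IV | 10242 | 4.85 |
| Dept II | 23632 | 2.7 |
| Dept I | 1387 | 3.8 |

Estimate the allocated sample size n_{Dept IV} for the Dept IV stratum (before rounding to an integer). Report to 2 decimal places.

Neyman allocation: nₕ = n·NₕSₕ / Σⱼ NⱼSⱼ.
Σ NⱼSⱼ = 10242·4.85 + 23632·2.7 + 1387·3.8 = 118750.7.
n_{Dept IV} = 383·10242·4.85 / 118750.7 = 160.21.

160.21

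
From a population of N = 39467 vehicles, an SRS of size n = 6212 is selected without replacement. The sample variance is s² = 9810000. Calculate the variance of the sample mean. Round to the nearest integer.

Under SRS without replacement, Var(ȳ) = (1 − f)·s²/n with f = n/N = 6212/39467 = 0.15739732.
Var(ȳ) = (1 − 0.15739732)·9810000/6212 = 0.84260268·1579.2015 = 1330.6395.

1331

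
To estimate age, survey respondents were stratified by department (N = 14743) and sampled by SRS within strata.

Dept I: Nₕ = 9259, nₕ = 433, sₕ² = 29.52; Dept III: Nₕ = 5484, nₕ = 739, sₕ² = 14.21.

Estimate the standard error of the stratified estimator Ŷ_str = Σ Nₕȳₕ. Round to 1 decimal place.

2464.1

Var(Ŷ_str) = Σₕ Nₕ²(1 − fₕ)sₕ²/nₕ.
Dept I: 9259²·(1 − 433/9259)·29.52/433 = 5.571299 × 10^6.
Dept III: 5484²·(1 − 739/5484)·14.21/739 = 500360.83.
Sum = 6.0716598 × 10^6.
SE = √(6.0716598 × 10^6) = 2464.1.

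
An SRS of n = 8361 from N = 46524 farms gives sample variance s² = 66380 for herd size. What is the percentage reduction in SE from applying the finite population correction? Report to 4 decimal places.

9.4303

f = n/N = 8361/46524 = 0.17971370.
SE_no-fpc = √(s²/n) = 2.817666; SE_fpc = √((1−f)s²/n) = 2.5519505.
Ratio = √(1−f) = 0.90569658. Reduction = 100·(1 − 0.90569658) = 9.4303%.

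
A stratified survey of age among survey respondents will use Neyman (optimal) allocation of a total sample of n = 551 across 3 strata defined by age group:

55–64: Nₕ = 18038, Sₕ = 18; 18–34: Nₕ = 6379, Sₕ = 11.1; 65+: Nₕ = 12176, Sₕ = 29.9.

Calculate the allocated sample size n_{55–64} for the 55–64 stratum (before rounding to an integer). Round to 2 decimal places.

Neyman allocation: nₕ = n·NₕSₕ / Σⱼ NⱼSⱼ.
Σ NⱼSⱼ = 18038·18 + 6379·11.1 + 12176·29.9 = 759553.3.
n_{55–64} = 551·18038·18 / 759553.3 = 235.53.

235.53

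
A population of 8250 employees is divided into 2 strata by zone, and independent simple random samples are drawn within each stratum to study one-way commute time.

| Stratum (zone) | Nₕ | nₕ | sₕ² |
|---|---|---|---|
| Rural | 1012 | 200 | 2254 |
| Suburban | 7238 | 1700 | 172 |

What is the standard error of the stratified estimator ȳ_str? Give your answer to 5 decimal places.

0.44233

Var(ȳ_str) = Σₕ Wₕ²(1 − fₕ)sₕ²/nₕ with Wₕ = Nₕ/N, N = 8250.
Rural: Wₕ = 0.12266667; term = 0.12266667²·(1 − 0.19762846)·2254/200 = 0.13606692.
Suburban: Wₕ = 0.87733333; term = 0.87733333²·(1 − 0.23487151)·172/1700 = 0.059585853.
Sum = 0.19565277.
SE = √(0.19565277) = 0.44233.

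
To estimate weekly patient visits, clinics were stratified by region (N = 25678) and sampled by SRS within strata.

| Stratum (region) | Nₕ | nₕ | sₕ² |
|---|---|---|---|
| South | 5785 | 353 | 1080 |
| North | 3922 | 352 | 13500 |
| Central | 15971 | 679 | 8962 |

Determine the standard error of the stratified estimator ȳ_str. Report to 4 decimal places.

Var(ȳ_str) = Σₕ Wₕ²(1 − fₕ)sₕ²/nₕ with Wₕ = Nₕ/N, N = 25678.
South: Wₕ = 0.22529013; term = 0.22529013²·(1 − 0.06101988)·1080/353 = 0.14581083.
North: Wₕ = 0.15273775; term = 0.15273775²·(1 − 0.08975013)·13500/352 = 0.81441267.
Central: Wₕ = 0.62197212; term = 0.62197212²·(1 − 0.04251456)·8962/679 = 4.8888777.
Sum = 5.8491012.
SE = √(5.8491012) = 2.4185.

2.4185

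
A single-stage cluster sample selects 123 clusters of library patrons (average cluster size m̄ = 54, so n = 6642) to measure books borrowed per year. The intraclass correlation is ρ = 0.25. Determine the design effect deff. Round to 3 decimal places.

14.250

deff = 1 + (54 − 1)·0.25 = 1 + 13.25 = 14.25.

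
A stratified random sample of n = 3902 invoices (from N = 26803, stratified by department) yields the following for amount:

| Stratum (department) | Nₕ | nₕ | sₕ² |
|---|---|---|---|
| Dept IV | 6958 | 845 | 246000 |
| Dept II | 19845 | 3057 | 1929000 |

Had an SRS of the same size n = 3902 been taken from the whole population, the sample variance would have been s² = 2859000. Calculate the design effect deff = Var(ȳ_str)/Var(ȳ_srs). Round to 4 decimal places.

Var(ȳ_str) = Σ Wₕ²(1−fₕ)sₕ²/nₕ with Wₕ = Nₕ/26803:
  Dept IV: (6958/26803)²·(1−845/6958)·246000/845 = 17.236552
  Dept II: (19845/26803)²·(1−3057/19845)·1929000/3057 = 292.6308
  → Var(ȳ_str) = 309.86735.
Var(ȳ_srs) = (1 − 3902/26803)·2859000/3902 = 626.03401.
deff = 309.86735 / 626.03401 = 0.4950.

0.4950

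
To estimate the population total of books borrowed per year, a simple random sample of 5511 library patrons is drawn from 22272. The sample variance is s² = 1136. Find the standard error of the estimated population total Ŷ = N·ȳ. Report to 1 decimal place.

Var(Ŷ) = N²·Var(ȳ) = N²·(1 − n/N)·s²/n.
f = 5511/22272 = 0.24744073; Var(ȳ) = 0.75255927·1136/5511 = 0.15512744.
Var(Ŷ) = 22272² · 0.15512744 = 7.6949723 × 10^7.
SE(Ŷ) = √(7.6949723 × 10^7) = 8772.1.

8772.1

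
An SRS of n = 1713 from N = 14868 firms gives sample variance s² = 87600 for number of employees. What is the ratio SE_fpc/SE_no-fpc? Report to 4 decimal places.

0.9406

f = n/N = 1713/14868 = 0.11521388.
SE_no-fpc = √(s²/n) = 7.1511086; SE_fpc = √((1−f)s²/n) = 6.7265523.
Ratio = √(1−f) = 0.94063070.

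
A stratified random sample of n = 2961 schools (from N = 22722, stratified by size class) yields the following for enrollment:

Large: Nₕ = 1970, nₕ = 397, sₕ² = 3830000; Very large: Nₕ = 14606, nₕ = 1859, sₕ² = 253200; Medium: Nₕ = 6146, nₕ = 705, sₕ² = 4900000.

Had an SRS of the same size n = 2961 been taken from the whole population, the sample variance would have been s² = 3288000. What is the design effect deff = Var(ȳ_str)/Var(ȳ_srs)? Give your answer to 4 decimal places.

Var(ȳ_str) = Σ Wₕ²(1−fₕ)sₕ²/nₕ with Wₕ = Nₕ/22722:
  Large: (1970/22722)²·(1−397/1970)·3830000/397 = 57.904205
  Very large: (14606/22722)²·(1−1859/14606)·253200/1859 = 49.116847
  Medium: (6146/22722)²·(1−705/6146)·4900000/705 = 450.1789
  → Var(ȳ_str) = 557.19995.
Var(ȳ_srs) = (1 − 2961/22722)·3288000/2961 = 965.73009.
deff = 557.19995 / 965.73009 = 0.5770.

0.5770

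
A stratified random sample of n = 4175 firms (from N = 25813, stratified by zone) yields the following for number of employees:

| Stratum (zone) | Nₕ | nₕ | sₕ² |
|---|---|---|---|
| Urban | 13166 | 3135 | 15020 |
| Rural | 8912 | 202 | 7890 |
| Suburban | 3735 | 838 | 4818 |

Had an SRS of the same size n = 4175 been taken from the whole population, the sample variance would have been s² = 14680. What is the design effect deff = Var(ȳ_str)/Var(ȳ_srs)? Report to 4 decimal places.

1.8977

Var(ȳ_str) = Σ Wₕ²(1−fₕ)sₕ²/nₕ with Wₕ = Nₕ/25813:
  Urban: (13166/25813)²·(1−3135/13166)·15020/3135 = 0.94962799
  Rural: (8912/25813)²·(1−202/8912)·7890/202 = 4.5503207
  Suburban: (3735/25813)²·(1−838/3735)·4818/838 = 0.093365175
  → Var(ȳ_str) = 5.5933139.
Var(ȳ_srs) = (1 − 4175/25813)·14680/4175 = 2.947462.
deff = 5.5933139 / 2.947462 = 1.8977.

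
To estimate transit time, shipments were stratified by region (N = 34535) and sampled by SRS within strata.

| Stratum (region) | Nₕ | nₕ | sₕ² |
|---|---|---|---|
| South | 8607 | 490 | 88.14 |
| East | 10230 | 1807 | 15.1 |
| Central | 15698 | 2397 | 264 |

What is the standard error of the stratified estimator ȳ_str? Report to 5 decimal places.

Var(ȳ_str) = Σₕ Wₕ²(1 − fₕ)sₕ²/nₕ with Wₕ = Nₕ/N, N = 34535.
South: Wₕ = 0.24922542; term = 0.24922542²·(1 − 0.05693041)·88.14/490 = 0.010536719.
East: Wₕ = 0.29622122; term = 0.29622122²·(1 − 0.17663734)·15.1/1807 = 6.0372938 × 10^-4.
Central: Wₕ = 0.45455335; term = 0.45455335²·(1 − 0.15269461)·264/2397 = 0.019281712.
Sum = 0.03042216.
SE = √(0.03042216) = 0.17442.

0.17442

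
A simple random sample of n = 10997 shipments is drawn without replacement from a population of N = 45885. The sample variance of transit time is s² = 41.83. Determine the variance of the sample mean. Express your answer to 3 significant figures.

0.00289

Under SRS without replacement, Var(ȳ) = (1 − f)·s²/n with f = n/N = 10997/45885 = 0.23966438.
Var(ȳ) = (1 − 0.23966438)·41.83/10997 = 0.76033562·0.0038037647 = 0.0028921378.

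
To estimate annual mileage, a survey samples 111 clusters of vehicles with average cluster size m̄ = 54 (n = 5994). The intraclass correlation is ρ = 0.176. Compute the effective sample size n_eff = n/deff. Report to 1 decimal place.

580.4

deff = 1 + (54 − 1)·0.176 = 1 + 9.328 = 10.328.
n_eff = 5994 / 10.328 = 580.4.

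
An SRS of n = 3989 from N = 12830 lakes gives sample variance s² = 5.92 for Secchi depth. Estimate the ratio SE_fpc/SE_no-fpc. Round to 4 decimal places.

f = n/N = 3989/12830 = 0.31091193.
SE_no-fpc = √(s²/n) = 0.038523775; SE_fpc = √((1−f)s²/n) = 0.031979097.
Ratio = √(1−f) = 0.83011329.

0.8301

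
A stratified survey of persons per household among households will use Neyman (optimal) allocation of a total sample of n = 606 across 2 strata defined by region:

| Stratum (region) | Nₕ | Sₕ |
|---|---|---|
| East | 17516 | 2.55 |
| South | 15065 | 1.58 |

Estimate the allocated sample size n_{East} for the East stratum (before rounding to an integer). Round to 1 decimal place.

395.3

Neyman allocation: nₕ = n·NₕSₕ / Σⱼ NⱼSⱼ.
Σ NⱼSⱼ = 17516·2.55 + 15065·1.58 = 68468.5.
n_{East} = 606·17516·2.55 / 68468.5 = 395.3.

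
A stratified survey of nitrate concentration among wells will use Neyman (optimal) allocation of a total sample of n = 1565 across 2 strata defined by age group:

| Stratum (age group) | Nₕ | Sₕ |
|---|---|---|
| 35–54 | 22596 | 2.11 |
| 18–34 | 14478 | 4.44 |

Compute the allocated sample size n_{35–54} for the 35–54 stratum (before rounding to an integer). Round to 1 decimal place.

666.4

Neyman allocation: nₕ = n·NₕSₕ / Σⱼ NⱼSⱼ.
Σ NⱼSⱼ = 22596·2.11 + 14478·4.44 = 111959.88.
n_{35–54} = 1565·22596·2.11 / 111959.88 = 666.4.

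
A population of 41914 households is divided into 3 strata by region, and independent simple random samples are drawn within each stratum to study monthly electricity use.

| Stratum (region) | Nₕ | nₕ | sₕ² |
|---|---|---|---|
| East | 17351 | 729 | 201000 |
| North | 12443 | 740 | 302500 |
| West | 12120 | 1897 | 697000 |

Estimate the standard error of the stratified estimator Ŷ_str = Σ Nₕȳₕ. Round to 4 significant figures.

Var(Ŷ_str) = Σₕ Nₕ²(1 − fₕ)sₕ²/nₕ.
East: 17351²·(1 − 729/17351)·201000/729 = 7.951999 × 10^10.
North: 12443²·(1 − 740/12443)·302500/740 = 5.952727 × 10^10.
West: 12120²·(1 − 1897/12120)·697000/1897 = 4.552463 × 10^10.
Sum = 1.8457189 × 10^11.
SE = √(1.8457189 × 10^11) = 429600.

429600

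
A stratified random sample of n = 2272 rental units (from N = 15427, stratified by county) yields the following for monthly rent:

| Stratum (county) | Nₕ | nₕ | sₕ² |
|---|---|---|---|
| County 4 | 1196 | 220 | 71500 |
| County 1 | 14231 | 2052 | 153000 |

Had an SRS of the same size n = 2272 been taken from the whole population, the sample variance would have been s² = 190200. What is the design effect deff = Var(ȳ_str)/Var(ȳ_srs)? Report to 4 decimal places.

0.7830

Var(ȳ_str) = Σ Wₕ²(1−fₕ)sₕ²/nₕ with Wₕ = Nₕ/15427:
  County 4: (1196/15427)²·(1−220/1196)·71500/220 = 1.594048
  County 1: (14231/15427)²·(1−2052/14231)·153000/2052 = 54.299792
  → Var(ȳ_str) = 55.89384.
Var(ȳ_srs) = (1 − 2272/15427)·190200/2272 = 71.385755.
deff = 55.89384 / 71.385755 = 0.7830.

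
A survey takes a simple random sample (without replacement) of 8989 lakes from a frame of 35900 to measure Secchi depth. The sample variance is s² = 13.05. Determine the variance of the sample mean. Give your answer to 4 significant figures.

Under SRS without replacement, Var(ȳ) = (1 − f)·s²/n with f = n/N = 8989/35900 = 0.25038997.
Var(ȳ) = (1 − 0.25038997)·13.05/8989 = 0.74961003·0.0014517744 = 0.0010882646.

0.001088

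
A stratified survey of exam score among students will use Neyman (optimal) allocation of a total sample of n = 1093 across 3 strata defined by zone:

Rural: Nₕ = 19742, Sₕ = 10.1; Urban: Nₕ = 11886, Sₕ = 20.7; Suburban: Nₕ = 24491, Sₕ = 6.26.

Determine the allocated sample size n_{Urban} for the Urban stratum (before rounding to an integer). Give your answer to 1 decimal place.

449.1

Neyman allocation: nₕ = n·NₕSₕ / Σⱼ NⱼSⱼ.
Σ NⱼSⱼ = 19742·10.1 + 11886·20.7 + 24491·6.26 = 598748.06.
n_{Urban} = 1093·11886·20.7 / 598748.06 = 449.1.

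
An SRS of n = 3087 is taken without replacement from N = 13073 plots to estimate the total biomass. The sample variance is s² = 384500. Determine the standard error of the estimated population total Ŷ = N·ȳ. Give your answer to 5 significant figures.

127520

Var(Ŷ) = N²·Var(ȳ) = N²·(1 − n/N)·s²/n.
f = 3087/13073 = 0.23613555; Var(ȳ) = 0.76386445·384500/3087 = 95.142819.
Var(Ŷ) = 13073² · 95.142819 = 1.6260224 × 10^10.
SE(Ŷ) = √(1.6260224 × 10^10) = 127520.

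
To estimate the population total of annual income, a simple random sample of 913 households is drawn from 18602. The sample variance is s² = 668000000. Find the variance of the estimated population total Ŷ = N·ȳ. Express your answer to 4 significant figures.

2.408 × 10^14

Var(Ŷ) = N²·Var(ȳ) = N²·(1 − n/N)·s²/n.
f = 913/18602 = 0.04908074; Var(ȳ) = 0.95091926·668000000/913 = 695743.77.
Var(Ŷ) = 18602² · 695743.77 = 2.4075128 × 10^14.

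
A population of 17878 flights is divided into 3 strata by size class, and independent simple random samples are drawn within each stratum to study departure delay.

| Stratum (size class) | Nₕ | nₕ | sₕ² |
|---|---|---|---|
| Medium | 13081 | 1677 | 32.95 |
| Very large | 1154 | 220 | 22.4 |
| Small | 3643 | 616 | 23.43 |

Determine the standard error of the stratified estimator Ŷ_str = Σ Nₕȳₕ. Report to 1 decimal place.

1860.2

Var(Ŷ_str) = Σₕ Nₕ²(1 − fₕ)sₕ²/nₕ.
Medium: 13081²·(1 − 1677/13081)·32.95/1677 = 2.9310317 × 10^6.
Very large: 1154²·(1 − 220/1154)·22.4/220 = 109743.3.
Small: 3643²·(1 − 616/3643)·23.43/616 = 419433.55.
Sum = 3.4602086 × 10^6.
SE = √(3.4602086 × 10^6) = 1860.2.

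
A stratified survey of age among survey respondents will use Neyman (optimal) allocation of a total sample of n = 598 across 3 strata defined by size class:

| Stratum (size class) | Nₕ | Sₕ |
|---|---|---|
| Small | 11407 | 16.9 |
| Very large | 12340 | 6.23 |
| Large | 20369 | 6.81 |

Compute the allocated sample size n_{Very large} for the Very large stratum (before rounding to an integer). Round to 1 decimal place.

112.6

Neyman allocation: nₕ = n·NₕSₕ / Σⱼ NⱼSⱼ.
Σ NⱼSⱼ = 11407·16.9 + 12340·6.23 + 20369·6.81 = 408369.39.
n_{Very large} = 598·12340·6.23 / 408369.39 = 112.6.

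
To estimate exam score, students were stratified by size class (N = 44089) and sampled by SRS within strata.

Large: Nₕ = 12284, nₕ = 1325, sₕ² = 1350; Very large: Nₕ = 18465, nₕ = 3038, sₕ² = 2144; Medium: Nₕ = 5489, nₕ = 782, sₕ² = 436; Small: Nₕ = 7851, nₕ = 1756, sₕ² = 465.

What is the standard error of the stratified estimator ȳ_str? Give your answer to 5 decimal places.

Var(ȳ_str) = Σₕ Wₕ²(1 − fₕ)sₕ²/nₕ with Wₕ = Nₕ/N, N = 44089.
Large: Wₕ = 0.27861825; term = 0.27861825²·(1 − 0.10786389)·1350/1325 = 0.070561553.
Very large: Wₕ = 0.41881195; term = 0.41881195²·(1 − 0.16452748)·2144/3038 = 0.10342066.
Medium: Wₕ = 0.12449817; term = 0.12449817²·(1 − 0.14246675)·436/782 = 0.0074106562.
Small: Wₕ = 0.17807163; term = 0.17807163²·(1 − 0.22366578)·465/1756 = 0.0065187846.
Sum = 0.18791165.
SE = √(0.18791165) = 0.43349.

0.43349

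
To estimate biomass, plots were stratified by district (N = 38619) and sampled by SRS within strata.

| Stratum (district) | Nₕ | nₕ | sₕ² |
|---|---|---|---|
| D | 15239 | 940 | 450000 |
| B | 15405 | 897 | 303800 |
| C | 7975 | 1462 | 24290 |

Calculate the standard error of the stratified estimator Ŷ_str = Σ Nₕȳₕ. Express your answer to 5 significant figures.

Var(Ŷ_str) = Σₕ Nₕ²(1 − fₕ)sₕ²/nₕ.
D: 15239²·(1 − 940/15239)·450000/940 = 1.0431501 × 10^11.
B: 15405²·(1 − 897/15405)·303800/897 = 7.5694544 × 10^10.
C: 7975²·(1 − 1462/7975)·24290/1462 = 8.6296248 × 10^8.
Sum = 1.8087252 × 10^11.
SE = √(1.8087252 × 10^11) = 425290.

425290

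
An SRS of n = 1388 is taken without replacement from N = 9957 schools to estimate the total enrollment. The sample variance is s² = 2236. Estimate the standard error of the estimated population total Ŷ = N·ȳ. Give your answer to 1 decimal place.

Var(Ŷ) = N²·Var(ȳ) = N²·(1 − n/N)·s²/n.
f = 1388/9957 = 0.13939942; Var(ȳ) = 0.86060058·2236/1388 = 1.3863854.
Var(Ŷ) = 9957² · 1.3863854 = 1.3744881 × 10^8.
SE(Ŷ) = √(1.3744881 × 10^8) = 11723.9.

11723.9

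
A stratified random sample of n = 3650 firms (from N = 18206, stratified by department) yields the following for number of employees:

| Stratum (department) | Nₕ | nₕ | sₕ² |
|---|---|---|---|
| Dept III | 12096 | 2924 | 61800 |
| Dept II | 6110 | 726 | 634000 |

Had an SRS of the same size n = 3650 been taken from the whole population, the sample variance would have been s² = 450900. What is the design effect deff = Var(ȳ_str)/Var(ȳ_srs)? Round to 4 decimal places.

Var(ȳ_str) = Σ Wₕ²(1−fₕ)sₕ²/nₕ with Wₕ = Nₕ/18206:
  Dept III: (12096/18206)²·(1−2924/12096)·61800/2924 = 7.0743714
  Dept II: (6110/18206)²·(1−726/6110)·634000/726 = 86.670205
  → Var(ȳ_str) = 93.744576.
Var(ȳ_srs) = (1 − 3650/18206)·450900/3650 = 98.767686.
deff = 93.744576 / 98.767686 = 0.9491.

0.9491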